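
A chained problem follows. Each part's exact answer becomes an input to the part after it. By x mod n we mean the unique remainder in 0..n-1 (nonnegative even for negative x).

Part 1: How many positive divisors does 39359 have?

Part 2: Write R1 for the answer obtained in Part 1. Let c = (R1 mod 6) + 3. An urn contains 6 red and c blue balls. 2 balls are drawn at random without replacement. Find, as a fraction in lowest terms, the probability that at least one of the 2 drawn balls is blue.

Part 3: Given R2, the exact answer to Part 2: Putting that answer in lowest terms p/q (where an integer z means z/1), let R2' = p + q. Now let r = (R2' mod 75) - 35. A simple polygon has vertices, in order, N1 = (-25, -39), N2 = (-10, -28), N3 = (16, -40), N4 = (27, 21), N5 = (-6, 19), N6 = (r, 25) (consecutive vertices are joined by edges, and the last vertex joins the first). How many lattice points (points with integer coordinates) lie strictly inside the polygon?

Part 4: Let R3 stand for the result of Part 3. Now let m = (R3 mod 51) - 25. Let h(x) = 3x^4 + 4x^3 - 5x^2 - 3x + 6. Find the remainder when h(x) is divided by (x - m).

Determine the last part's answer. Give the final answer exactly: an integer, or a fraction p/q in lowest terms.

137301

Part 1: 39359 is prime, so its only divisors are 1 and 39359; count = 2; answer 2
Part 2: R1 = 2; c = 5; total draws C(11,2) = 55; complement C(6,2) = 15; favorable 55 - 15 = 40; P = 8/11; answer 8/11
Part 3: R2 = 8/11; threaded value p + q = 19; r = -16; cross terms: (-25*-28 - -10*-39)=310, (-10*-40 - 16*-28)=848, (16*21 - 27*-40)=1416, (27*19 - -6*21)=639, (-6*25 - -16*19)=154, (-16*-39 - -25*25)=1249; twice the area = |4616| = 4616; area = 2308; boundary points = 1 + 2 + 1 + 1 + 2 + 1 = 8; strictly interior points = area - boundary/2 + 1 = 2305; answer 2305
Part 4: R3 = 2305; m = -15; remainder = value at the root: 3*(-15)^4 + 4*(-15)^3 - 5*(-15)^2 - 3*(-15)^1 + 6 = (151875) + (-13500) + (-1125) + (45) + (6) = 137301; answer 137301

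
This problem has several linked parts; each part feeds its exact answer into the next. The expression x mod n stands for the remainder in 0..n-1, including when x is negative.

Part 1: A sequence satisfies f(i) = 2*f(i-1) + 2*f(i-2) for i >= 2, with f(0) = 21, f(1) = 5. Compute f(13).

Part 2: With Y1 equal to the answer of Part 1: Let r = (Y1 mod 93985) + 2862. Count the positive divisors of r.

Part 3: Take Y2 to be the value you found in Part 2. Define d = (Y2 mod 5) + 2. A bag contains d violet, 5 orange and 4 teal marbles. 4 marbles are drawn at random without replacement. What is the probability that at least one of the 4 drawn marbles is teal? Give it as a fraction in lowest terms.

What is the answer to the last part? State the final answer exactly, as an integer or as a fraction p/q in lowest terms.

Part 1: f(2) = 2*(5) + 2*(21) = 52; iterating: f(2)=52, f(3)=114, f(4)=332, f(5)=892, f(6)=2448, f(7)=6680, f(8)=18256, f(9)=49872, f(10)=136256, f(11)=372256, f(12)=1017024, f(13)=2778560; answer 2778560
Part 2: Y1 = 2778560; r = 55857; 55857 = 3 * 43 * 433; number of divisors = (1+1) * (1+1) * (1+1) = 8; answer 8
Part 3: Y2 = 8; d = 5; total draws C(14,4) = 1001; complement C(10,4) = 210; favorable 1001 - 210 = 791; P = 113/143; answer 113/143

113/143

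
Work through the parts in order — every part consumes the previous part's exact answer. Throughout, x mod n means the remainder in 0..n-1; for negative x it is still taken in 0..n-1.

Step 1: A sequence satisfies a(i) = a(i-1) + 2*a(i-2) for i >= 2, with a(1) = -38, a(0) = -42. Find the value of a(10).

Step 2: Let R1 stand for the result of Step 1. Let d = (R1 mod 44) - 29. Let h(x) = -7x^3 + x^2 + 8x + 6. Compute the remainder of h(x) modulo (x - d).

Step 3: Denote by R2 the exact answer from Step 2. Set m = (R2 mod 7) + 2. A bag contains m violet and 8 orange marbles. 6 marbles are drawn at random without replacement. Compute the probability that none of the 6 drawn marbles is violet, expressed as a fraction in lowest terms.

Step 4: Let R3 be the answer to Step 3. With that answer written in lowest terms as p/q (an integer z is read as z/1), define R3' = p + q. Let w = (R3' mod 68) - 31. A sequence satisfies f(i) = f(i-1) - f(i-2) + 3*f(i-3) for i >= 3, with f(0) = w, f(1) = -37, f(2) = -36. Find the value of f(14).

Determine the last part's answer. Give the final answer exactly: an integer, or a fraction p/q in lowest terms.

-3966

Step 1: a(2) = 1*(-38) + 2*(-42) = -122; iterating: a(2)=-122, a(3)=-198, a(4)=-442, a(5)=-838, a(6)=-1722, a(7)=-3398, a(8)=-6842, a(9)=-13638, a(10)=-27322; answer -27322
Step 2: R1 = -27322; d = -27; remainder = value at the root: -7*(-27)^3 + 1*(-27)^2 + 8*(-27)^1 + 6 = (137781) + (729) + (-216) + (6) = 138300; answer 138300
Step 3: R2 = 138300; m = 3; total draws C(11,6) = 462; favorable C(8,6) = 28; P = 2/33; answer 2/33
Step 4: R3 = 2/33; threaded value p + q = 35; w = 4; f(3) = 1*(-36) - 1*(-37) + 3*(4) = 13; iterating: f(3)=13, f(4)=-62, f(5)=-183, f(6)=-82, f(7)=-85, f(8)=-552, f(9)=-713, f(10)=-416, f(11)=-1359, f(12)=-3082, f(13)=-2971, f(14)=-3966; answer -3966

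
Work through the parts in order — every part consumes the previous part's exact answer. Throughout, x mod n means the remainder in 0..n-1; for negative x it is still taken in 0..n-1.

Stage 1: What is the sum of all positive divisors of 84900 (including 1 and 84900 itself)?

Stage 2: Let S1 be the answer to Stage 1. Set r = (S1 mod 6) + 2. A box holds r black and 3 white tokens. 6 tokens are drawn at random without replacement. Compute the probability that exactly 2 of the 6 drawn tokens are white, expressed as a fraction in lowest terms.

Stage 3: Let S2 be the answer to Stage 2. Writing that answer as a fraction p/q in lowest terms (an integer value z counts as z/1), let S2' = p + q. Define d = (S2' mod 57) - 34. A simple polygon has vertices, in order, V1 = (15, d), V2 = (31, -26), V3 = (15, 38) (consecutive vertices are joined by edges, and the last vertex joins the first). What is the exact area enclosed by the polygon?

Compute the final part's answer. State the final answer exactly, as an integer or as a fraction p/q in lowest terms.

Stage 1: 84900 = 2^2 * 3 * 5^2 * 283; sigma = (1 + 2 + 4) * (1 + 3) * (1 + 5 + 25) * (1 + 283) = 7 * 4 * 31 * 284 = 246512; answer 246512
Stage 2: S1 = 246512; r = 4; total draws C(7,6) = 7; favorable C(3,2)*C(4,4) = 3; P = 3/7; answer 3/7
Stage 3: S2 = 3/7; threaded value p + q = 10; d = -24; cross terms: (15*-26 - 31*-24)=354, (31*38 - 15*-26)=1568, (15*-24 - 15*38)=-930; twice the area = |992| = 992; area = 496; answer 496

496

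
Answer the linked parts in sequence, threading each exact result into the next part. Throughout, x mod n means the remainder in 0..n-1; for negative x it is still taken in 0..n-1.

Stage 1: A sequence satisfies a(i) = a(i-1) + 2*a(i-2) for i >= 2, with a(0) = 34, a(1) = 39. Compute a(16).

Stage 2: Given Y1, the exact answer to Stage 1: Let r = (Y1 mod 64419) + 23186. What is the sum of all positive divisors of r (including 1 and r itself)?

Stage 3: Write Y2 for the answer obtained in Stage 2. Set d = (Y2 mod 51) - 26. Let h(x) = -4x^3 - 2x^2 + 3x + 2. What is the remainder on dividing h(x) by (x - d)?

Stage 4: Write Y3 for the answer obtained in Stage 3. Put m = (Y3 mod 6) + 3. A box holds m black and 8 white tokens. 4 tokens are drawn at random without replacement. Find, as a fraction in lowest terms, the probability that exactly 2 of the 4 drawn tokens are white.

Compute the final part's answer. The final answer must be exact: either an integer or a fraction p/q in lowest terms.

56/143

Stage 1: a(2) = 1*(39) + 2*(34) = 107; iterating: a(2)=107, a(3)=185, a(4)=399, a(5)=769, a(6)=1567, a(7)=3105, a(8)=6239, a(9)=12449, a(10)=24927, a(11)=49825, a(12)=99679, a(13)=199329, a(14)=398687, a(15)=797345, a(16)=1594719; answer 1594719
Stage 2: Y1 = 1594719; r = 71849; 71849 is prime, so its only divisors are 1 and 71849; sigma = 1 + 71849 = 71850; answer 71850
Stage 3: Y2 = 71850; d = 16; remainder = value at the root: -4*(16)^3 - 2*(16)^2 + 3*(16)^1 + 2 = (-16384) + (-512) + (48) + (2) = -16846; answer -16846
Stage 4: Y3 = -16846; m = 5; total draws C(13,4) = 715; favorable C(8,2)*C(5,2) = 280; P = 56/143; answer 56/143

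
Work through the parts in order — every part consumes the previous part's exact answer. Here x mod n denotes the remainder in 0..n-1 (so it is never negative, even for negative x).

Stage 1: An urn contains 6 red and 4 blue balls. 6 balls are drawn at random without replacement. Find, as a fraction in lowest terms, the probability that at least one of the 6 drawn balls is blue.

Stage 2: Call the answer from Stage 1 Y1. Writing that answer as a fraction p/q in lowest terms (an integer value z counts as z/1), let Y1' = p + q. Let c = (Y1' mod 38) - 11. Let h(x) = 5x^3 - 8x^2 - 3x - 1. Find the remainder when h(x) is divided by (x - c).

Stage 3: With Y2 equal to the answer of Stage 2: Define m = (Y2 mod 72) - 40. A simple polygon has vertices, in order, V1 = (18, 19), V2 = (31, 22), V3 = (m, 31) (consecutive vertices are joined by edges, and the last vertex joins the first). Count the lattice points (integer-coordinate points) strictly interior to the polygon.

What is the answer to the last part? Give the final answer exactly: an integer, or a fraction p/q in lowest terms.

72

Stage 1: total draws C(10,6) = 210; complement C(6,6) = 1; favorable 210 - 1 = 209; P = 209/210; answer 209/210
Stage 2: Y1 = 209/210; threaded value p + q = 419; c = -10; remainder = value at the root: 5*(-10)^3 - 8*(-10)^2 - 3*(-10)^1 - 1 = (-5000) + (-800) + (30) + (-1) = -5771; answer -5771
Stage 3: Y2 = -5771; m = 21; cross terms: (18*22 - 31*19)=-193, (31*31 - 21*22)=499, (21*19 - 18*31)=-159; twice the area = |147| = 147; area = 147/2; boundary points = 1 + 1 + 3 = 5; strictly interior points = area - boundary/2 + 1 = 72; answer 72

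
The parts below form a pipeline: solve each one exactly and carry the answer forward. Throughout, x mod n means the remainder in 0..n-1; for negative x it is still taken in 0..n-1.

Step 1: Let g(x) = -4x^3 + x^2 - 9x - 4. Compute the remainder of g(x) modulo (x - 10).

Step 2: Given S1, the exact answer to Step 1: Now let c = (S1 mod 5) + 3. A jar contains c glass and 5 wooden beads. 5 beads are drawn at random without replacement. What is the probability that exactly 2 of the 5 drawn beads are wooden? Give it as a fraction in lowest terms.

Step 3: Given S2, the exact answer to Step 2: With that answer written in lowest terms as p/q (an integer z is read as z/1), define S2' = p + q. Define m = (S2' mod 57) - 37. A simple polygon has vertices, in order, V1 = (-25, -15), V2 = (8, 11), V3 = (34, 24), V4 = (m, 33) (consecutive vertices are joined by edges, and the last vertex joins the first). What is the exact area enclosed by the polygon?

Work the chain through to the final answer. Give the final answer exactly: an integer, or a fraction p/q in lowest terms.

2039/2

Step 1: remainder = value at the root: -4*(10)^3 + 1*(10)^2 - 9*(10)^1 - 4 = (-4000) + (100) + (-90) + (-4) = -3994; answer -3994
Step 2: S1 = -3994; c = 4; total draws C(9,5) = 126; favorable C(5,2)*C(4,3) = 40; P = 20/63; answer 20/63
Step 3: S2 = 20/63; threaded value p + q = 83; m = -11; cross terms: (-25*11 - 8*-15)=-155, (8*24 - 34*11)=-182, (34*33 - -11*24)=1386, (-11*-15 - -25*33)=990; twice the area = |2039| = 2039; area = 2039/2; answer 2039/2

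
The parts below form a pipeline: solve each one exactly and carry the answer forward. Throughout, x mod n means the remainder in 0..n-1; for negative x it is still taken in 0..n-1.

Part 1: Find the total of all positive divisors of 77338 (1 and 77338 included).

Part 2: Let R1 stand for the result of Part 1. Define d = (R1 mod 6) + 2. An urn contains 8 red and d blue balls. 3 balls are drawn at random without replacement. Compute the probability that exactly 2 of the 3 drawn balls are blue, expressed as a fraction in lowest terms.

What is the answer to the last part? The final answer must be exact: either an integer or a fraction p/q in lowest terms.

Part 1: 77338 = 2 * 38669; sigma = (1 + 2) * (1 + 38669) = 3 * 38670 = 116010; answer 116010
Part 2: R1 = 116010; d = 2; total draws C(10,3) = 120; favorable C(2,2)*C(8,1) = 8; P = 1/15; answer 1/15

1/15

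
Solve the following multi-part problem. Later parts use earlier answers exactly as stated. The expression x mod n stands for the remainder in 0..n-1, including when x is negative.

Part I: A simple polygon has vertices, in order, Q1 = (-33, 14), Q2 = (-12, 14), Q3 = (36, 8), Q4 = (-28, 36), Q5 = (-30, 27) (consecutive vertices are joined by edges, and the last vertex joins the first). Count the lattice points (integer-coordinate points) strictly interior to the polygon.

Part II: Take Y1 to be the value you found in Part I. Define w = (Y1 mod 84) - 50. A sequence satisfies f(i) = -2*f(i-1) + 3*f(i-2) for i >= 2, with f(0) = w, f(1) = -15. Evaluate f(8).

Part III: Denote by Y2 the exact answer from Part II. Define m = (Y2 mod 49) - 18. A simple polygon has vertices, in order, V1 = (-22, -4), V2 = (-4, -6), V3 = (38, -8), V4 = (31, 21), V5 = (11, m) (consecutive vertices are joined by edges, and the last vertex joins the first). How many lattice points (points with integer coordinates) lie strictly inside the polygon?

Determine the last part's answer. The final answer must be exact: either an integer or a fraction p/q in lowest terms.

Part I: cross terms: (-33*14 - -12*14)=-294, (-12*8 - 36*14)=-600, (36*36 - -28*8)=1520, (-28*27 - -30*36)=324, (-30*14 - -33*27)=471; twice the area = |1421| = 1421; area = 1421/2; boundary points = 21 + 6 + 4 + 1 + 1 = 33; strictly interior points = area - boundary/2 + 1 = 695; answer 695
Part II: Y1 = 695; w = -27; f(2) = -2*(-15) + 3*(-27) = -51; iterating: f(2)=-51, f(3)=57, f(4)=-267, f(5)=705, f(6)=-2211, f(7)=6537, f(8)=-19707; answer -19707
Part III: Y2 = -19707; m = 22; cross terms: (-22*-6 - -4*-4)=116, (-4*-8 - 38*-6)=260, (38*21 - 31*-8)=1046, (31*22 - 11*21)=451, (11*-4 - -22*22)=440; twice the area = |2313| = 2313; area = 2313/2; boundary points = 2 + 2 + 1 + 1 + 1 = 7; strictly interior points = area - boundary/2 + 1 = 1154; answer 1154

1154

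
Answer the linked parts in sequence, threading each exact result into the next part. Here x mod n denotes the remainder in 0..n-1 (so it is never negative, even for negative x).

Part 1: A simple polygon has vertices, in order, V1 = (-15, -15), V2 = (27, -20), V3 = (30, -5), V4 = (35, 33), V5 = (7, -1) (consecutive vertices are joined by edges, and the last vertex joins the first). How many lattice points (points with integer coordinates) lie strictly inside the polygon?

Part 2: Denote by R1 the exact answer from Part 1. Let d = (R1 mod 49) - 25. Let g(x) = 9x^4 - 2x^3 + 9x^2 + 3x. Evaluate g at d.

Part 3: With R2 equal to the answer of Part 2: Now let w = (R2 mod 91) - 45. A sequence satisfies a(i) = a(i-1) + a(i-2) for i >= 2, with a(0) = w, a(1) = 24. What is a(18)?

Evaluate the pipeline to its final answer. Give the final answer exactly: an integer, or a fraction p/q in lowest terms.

Part 1: cross terms: (-15*-20 - 27*-15)=705, (27*-5 - 30*-20)=465, (30*33 - 35*-5)=1165, (35*-1 - 7*33)=-266, (7*-15 - -15*-1)=-120; twice the area = |1949| = 1949; area = 1949/2; boundary points = 1 + 3 + 1 + 2 + 2 = 9; strictly interior points = area - boundary/2 + 1 = 971; answer 971
Part 2: R1 = 971; d = 15; 9*(15)^4 - 2*(15)^3 + 9*(15)^2 + 3*(15)^1 = (455625) + (-6750) + (2025) + (45) = 450945; answer 450945
Part 3: R2 = 450945; w = -5; a(2) = 1*(24) + 1*(-5) = 19; iterating: a(2)=19, a(3)=43, a(4)=62, a(5)=105, a(6)=167, a(7)=272, a(8)=439, a(9)=711, a(10)=1150, a(11)=1861, a(12)=3011, a(13)=4872, a(14)=7883, a(15)=12755, a(16)=20638, a(17)=33393, a(18)=54031; answer 54031

54031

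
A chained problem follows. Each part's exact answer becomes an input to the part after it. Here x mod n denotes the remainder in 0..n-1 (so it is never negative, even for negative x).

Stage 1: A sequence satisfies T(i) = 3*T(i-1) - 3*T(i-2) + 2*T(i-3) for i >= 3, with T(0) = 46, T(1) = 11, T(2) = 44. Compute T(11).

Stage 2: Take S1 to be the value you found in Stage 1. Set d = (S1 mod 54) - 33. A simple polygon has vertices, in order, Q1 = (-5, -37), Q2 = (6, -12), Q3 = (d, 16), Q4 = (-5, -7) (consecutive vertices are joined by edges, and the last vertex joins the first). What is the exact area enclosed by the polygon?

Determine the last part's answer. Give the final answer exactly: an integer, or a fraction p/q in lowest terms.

673/2

Stage 1: T(3) = 3*(44) - 3*(11) + 2*(46) = 191; iterating: T(3)=191, T(4)=463, T(5)=904, T(6)=1705, T(7)=3329, T(8)=6680, T(9)=13463, T(10)=27007, T(11)=53992; answer 53992
Stage 2: S1 = 53992; d = 13; cross terms: (-5*-12 - 6*-37)=282, (6*16 - 13*-12)=252, (13*-7 - -5*16)=-11, (-5*-37 - -5*-7)=150; twice the area = |673| = 673; area = 673/2; answer 673/2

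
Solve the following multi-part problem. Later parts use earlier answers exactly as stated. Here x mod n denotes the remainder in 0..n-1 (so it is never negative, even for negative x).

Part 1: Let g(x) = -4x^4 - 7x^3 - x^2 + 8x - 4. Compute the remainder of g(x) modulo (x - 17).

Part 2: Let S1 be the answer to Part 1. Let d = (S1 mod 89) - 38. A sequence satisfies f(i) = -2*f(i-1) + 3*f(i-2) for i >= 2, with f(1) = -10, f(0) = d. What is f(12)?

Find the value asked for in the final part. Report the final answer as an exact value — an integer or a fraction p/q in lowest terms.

Part 1: remainder = value at the root: -4*(17)^4 - 7*(17)^3 - 1*(17)^2 + 8*(17)^1 - 4 = (-334084) + (-34391) + (-289) + (136) + (-4) = -368632; answer -368632
Part 2: S1 = -368632; d = -32; f(2) = -2*(-10) + 3*(-32) = -76; iterating: f(2)=-76, f(3)=122, f(4)=-472, f(5)=1310, f(6)=-4036, f(7)=12002, f(8)=-36112, f(9)=108230, f(10)=-324796, f(11)=974282, f(12)=-2922952; answer -2922952

-2922952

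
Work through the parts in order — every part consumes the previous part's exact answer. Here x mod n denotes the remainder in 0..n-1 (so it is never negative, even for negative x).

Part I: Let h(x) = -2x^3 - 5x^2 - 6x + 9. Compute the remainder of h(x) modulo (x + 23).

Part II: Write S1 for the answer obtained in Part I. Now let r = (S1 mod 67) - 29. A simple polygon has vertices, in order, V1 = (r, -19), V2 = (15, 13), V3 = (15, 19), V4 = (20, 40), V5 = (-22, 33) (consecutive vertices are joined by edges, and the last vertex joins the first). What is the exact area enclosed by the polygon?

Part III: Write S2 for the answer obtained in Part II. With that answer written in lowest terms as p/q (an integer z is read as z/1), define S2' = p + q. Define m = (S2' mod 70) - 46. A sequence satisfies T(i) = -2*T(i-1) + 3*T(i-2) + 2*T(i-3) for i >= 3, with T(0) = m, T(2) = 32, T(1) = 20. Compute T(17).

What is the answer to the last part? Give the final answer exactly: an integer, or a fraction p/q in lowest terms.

Part I: remainder = value at the root: -2*(-23)^3 - 5*(-23)^2 - 6*(-23)^1 + 9 = (24334) + (-2645) + (138) + (9) = 21836; answer 21836
Part II: S1 = 21836; r = 32; cross terms: (32*13 - 15*-19)=701, (15*19 - 15*13)=90, (15*40 - 20*19)=220, (20*33 - -22*40)=1540, (-22*-19 - 32*33)=-638; twice the area = |1913| = 1913; area = 1913/2; answer 1913/2
Part III: S2 = 1913/2; threaded value p + q = 1915; m = -21; T(3) = -2*(32) + 3*(20) + 2*(-21) = -46; iterating: T(3)=-46, T(4)=228, T(5)=-530, T(6)=1652, T(7)=-4438, T(8)=12772, T(9)=-35554, T(10)=100548, T(11)=-282214, T(12)=794964, T(13)=-2235474, T(14)=6291412, T(15)=-17699318, T(16)=49801924, T(17)=-140118978; answer -140118978

-140118978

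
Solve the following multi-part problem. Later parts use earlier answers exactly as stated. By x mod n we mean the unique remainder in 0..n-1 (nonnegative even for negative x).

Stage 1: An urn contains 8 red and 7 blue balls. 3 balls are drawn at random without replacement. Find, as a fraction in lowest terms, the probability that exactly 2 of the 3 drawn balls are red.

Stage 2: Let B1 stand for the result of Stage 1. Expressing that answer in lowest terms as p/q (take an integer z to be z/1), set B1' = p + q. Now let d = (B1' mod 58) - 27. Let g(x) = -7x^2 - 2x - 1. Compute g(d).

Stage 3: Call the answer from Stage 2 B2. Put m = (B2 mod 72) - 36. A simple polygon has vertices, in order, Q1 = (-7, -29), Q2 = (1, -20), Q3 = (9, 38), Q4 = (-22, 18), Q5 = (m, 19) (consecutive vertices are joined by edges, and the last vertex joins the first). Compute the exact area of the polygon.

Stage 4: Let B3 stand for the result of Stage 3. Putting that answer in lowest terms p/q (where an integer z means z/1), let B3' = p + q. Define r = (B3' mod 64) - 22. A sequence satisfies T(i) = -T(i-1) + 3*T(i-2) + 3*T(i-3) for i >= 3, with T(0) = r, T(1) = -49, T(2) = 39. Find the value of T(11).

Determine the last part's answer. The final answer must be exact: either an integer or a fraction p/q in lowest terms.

-24249

Stage 1: total draws C(15,3) = 455; favorable C(8,2)*C(7,1) = 196; P = 28/65; answer 28/65
Stage 2: B1 = 28/65; threaded value p + q = 93; d = 8; -7*(8)^2 - 2*(8)^1 - 1 = (-448) + (-16) + (-1) = -465; answer -465
Stage 3: B2 = -465; m = 3; cross terms: (-7*-20 - 1*-29)=169, (1*38 - 9*-20)=218, (9*18 - -22*38)=998, (-22*19 - 3*18)=-472, (3*-29 - -7*19)=46; twice the area = |959| = 959; area = 959/2; answer 959/2
Stage 4: B3 = 959/2; threaded value p + q = 961; r = -21; T(3) = -1*(39) + 3*(-49) + 3*(-21) = -249; iterating: T(3)=-249, T(4)=219, T(5)=-849, T(6)=759, T(7)=-2649, T(8)=2379, T(9)=-8049, T(10)=7239, T(11)=-24249; answer -24249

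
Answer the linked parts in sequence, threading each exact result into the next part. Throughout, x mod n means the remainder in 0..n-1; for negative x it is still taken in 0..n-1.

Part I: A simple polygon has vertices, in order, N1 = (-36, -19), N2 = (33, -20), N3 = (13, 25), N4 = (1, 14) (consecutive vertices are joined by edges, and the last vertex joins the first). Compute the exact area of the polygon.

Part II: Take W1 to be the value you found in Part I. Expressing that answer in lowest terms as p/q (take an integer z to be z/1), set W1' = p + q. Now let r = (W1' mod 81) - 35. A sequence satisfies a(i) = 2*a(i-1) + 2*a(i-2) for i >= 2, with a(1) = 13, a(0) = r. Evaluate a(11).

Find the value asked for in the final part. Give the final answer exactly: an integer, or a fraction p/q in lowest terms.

Part I: cross terms: (-36*-20 - 33*-19)=1347, (33*25 - 13*-20)=1085, (13*14 - 1*25)=157, (1*-19 - -36*14)=485; twice the area = |3074| = 3074; area = 1537; answer 1537
Part II: W1 = 1537; threaded value p + q = 1538; r = 45; a(2) = 2*(13) + 2*(45) = 116; iterating: a(2)=116, a(3)=258, a(4)=748, a(5)=2012, a(6)=5520, a(7)=15064, a(8)=41168, a(9)=112464, a(10)=307264, a(11)=839456; answer 839456

839456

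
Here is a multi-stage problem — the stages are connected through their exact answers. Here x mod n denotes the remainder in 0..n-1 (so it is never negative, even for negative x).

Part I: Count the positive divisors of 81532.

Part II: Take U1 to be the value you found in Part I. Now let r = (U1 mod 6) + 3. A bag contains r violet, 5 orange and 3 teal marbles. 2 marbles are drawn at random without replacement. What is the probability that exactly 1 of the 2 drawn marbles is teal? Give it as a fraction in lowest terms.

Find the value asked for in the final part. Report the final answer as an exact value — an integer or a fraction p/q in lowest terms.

Part I: 81532 = 2^2 * 11 * 17 * 109; number of divisors = (2+1) * (1+1) * (1+1) * (1+1) = 24; answer 24
Part II: U1 = 24; r = 3; total draws C(11,2) = 55; favorable C(3,1)*C(8,1) = 24; P = 24/55; answer 24/55

24/55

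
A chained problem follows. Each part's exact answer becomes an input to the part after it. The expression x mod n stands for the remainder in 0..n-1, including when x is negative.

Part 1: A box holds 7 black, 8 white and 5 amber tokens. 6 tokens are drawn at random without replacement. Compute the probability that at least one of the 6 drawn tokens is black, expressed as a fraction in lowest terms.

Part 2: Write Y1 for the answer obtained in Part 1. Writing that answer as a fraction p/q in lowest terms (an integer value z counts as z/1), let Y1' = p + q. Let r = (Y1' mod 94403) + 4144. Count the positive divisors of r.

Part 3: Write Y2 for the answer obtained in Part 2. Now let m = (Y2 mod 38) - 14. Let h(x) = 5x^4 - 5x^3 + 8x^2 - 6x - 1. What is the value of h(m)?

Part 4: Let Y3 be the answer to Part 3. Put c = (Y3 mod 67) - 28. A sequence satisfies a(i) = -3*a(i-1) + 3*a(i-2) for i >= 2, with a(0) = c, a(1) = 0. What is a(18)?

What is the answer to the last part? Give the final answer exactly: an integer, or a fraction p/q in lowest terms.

Part 1: total draws C(20,6) = 38760; complement C(13,6) = 1716; favorable 38760 - 1716 = 37044; P = 3087/3230; answer 3087/3230
Part 2: Y1 = 3087/3230; threaded value p + q = 6317; r = 10461; 10461 = 3 * 11 * 317; number of divisors = (1+1) * (1+1) * (1+1) = 8; answer 8
Part 3: Y2 = 8; m = -6; 5*(-6)^4 - 5*(-6)^3 + 8*(-6)^2 - 6*(-6)^1 - 1 = (6480) + (1080) + (288) + (36) + (-1) = 7883; answer 7883
Part 4: Y3 = 7883; c = 16; a(2) = -3*(0) + 3*(16) = 48; iterating: a(2)=48, a(3)=-144, a(4)=576, a(5)=-2160, a(6)=8208, a(7)=-31104, a(8)=117936, a(9)=-447120, a(10)=1695168, a(11)=-6426864, a(12)=24366096, a(13)=-92378880, a(14)=350234928, a(15)=-1327841424, a(16)=5034229056, a(17)=-19086211440, a(18)=72361321488; answer 72361321488

72361321488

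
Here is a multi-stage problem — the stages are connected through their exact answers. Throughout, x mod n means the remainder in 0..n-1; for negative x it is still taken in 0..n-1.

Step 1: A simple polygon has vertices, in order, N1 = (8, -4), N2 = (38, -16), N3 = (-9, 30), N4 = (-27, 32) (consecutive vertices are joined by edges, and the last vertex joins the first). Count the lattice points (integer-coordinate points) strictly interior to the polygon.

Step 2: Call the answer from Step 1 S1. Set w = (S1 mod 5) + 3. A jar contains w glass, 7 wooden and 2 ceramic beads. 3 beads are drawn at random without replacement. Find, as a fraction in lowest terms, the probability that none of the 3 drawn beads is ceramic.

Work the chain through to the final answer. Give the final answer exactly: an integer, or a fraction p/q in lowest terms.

Step 1: cross terms: (8*-16 - 38*-4)=24, (38*30 - -9*-16)=996, (-9*32 - -27*30)=522, (-27*-4 - 8*32)=-148; twice the area = |1394| = 1394; area = 697; boundary points = 6 + 1 + 2 + 1 = 10; strictly interior points = area - boundary/2 + 1 = 693; answer 693
Step 2: S1 = 693; w = 6; total draws C(15,3) = 455; favorable C(13,3) = 286; P = 22/35; answer 22/35

22/35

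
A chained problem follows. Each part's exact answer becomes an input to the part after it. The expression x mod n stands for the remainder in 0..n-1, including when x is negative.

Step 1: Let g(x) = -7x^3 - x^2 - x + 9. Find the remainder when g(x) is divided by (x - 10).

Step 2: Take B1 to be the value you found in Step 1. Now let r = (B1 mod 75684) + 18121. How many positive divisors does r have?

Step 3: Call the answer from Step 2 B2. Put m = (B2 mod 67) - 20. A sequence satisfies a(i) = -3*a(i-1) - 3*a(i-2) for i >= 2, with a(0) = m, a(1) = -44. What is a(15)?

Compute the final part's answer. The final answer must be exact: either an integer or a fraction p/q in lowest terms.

Step 1: remainder = value at the root: -7*(10)^3 - 1*(10)^2 - 1*(10)^1 + 9 = (-7000) + (-100) + (-10) + (9) = -7101; answer -7101
Step 2: B1 = -7101; r = 86704; 86704 = 2^4 * 5419; number of divisors = (4+1) * (1+1) = 10; answer 10
Step 3: B2 = 10; m = -10; a(2) = -3*(-44) - 3*(-10) = 162; iterating: a(2)=162, a(3)=-354, a(4)=576, a(5)=-666, a(6)=270, a(7)=1188, a(8)=-4374, a(9)=9558, a(10)=-15552, a(11)=17982, a(12)=-7290, a(13)=-32076, a(14)=118098, a(15)=-258066; answer -258066

-258066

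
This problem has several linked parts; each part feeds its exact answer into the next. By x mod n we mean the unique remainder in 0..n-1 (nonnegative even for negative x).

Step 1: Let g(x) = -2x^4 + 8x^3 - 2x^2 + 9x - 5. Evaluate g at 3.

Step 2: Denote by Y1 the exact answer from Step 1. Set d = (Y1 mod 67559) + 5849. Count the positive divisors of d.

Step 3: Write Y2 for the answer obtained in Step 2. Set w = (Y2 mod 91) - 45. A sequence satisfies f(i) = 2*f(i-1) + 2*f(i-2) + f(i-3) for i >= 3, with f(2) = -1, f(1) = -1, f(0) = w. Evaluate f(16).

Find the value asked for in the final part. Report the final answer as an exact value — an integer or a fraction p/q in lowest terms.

Step 1: -2*(3)^4 + 8*(3)^3 - 2*(3)^2 + 9*(3)^1 - 5 = (-162) + (216) + (-18) + (27) + (-5) = 58; answer 58
Step 2: Y1 = 58; d = 5907; 5907 = 3 * 11 * 179; number of divisors = (1+1) * (1+1) * (1+1) = 8; answer 8
Step 3: Y2 = 8; w = -37; f(3) = 2*(-1) + 2*(-1) + 1*(-37) = -41; iterating: f(3)=-41, f(4)=-85, f(5)=-253, f(6)=-717, f(7)=-2025, f(8)=-5737, f(9)=-16241, f(10)=-45981, f(11)=-130181, f(12)=-368565, f(13)=-1043473, f(14)=-2954257, f(15)=-8364025, f(16)=-23680037; answer -23680037

-23680037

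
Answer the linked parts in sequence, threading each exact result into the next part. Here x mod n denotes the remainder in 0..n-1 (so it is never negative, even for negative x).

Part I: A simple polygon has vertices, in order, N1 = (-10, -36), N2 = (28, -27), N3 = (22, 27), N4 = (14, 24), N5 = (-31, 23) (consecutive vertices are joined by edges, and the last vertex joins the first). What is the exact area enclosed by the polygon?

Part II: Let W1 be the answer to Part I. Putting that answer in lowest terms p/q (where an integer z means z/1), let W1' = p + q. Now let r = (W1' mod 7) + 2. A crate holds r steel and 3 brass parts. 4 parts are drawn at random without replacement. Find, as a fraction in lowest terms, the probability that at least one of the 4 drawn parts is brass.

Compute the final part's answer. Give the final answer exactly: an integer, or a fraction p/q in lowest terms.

Part I: cross terms: (-10*-27 - 28*-36)=1278, (28*27 - 22*-27)=1350, (22*24 - 14*27)=150, (14*23 - -31*24)=1066, (-31*-36 - -10*23)=1346; twice the area = |5190| = 5190; area = 2595; answer 2595
Part II: W1 = 2595; threaded value p + q = 2596; r = 8; total draws C(11,4) = 330; complement C(8,4) = 70; favorable 330 - 70 = 260; P = 26/33; answer 26/33

26/33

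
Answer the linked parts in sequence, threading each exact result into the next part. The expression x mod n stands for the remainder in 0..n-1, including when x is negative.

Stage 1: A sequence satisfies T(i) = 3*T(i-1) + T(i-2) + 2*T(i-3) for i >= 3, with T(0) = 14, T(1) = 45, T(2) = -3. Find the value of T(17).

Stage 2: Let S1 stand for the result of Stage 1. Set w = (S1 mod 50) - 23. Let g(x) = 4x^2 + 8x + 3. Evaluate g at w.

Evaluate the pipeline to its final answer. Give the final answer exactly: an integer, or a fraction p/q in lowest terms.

Stage 1: T(3) = 3*(-3) + 1*(45) + 2*(14) = 64; iterating: T(3)=64, T(4)=279, T(5)=895, T(6)=3092, T(7)=10729, T(8)=37069, T(9)=128120, T(10)=442887, T(11)=1530919, T(12)=5291884, T(13)=18292345, T(14)=63230757, T(15)=218568384, T(16)=755520599, T(17)=2611591695; answer 2611591695
Stage 2: S1 = 2611591695; w = 22; 4*(22)^2 + 8*(22)^1 + 3 = (1936) + (176) + (3) = 2115; answer 2115

2115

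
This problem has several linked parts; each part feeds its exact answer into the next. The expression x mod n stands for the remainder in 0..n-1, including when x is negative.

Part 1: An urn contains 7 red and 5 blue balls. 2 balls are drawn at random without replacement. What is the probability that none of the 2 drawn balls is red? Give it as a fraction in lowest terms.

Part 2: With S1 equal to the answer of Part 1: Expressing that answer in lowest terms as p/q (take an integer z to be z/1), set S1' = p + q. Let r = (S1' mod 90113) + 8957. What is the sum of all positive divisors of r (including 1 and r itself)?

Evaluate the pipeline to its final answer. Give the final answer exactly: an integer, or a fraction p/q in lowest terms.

Part 1: total draws C(12,2) = 66; favorable C(5,2) = 10; P = 5/33; answer 5/33
Part 2: S1 = 5/33; threaded value p + q = 38; r = 8995; 8995 = 5 * 7 * 257; sigma = (1 + 5) * (1 + 7) * (1 + 257) = 6 * 8 * 258 = 12384; answer 12384

12384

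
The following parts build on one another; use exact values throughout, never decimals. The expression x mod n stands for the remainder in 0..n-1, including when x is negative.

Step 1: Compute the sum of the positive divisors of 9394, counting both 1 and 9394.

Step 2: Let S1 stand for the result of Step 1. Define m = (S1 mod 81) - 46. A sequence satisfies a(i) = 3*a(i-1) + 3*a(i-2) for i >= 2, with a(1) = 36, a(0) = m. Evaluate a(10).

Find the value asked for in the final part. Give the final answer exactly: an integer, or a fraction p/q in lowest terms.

3760668

Step 1: 9394 = 2 * 7 * 11 * 61; sigma = (1 + 2) * (1 + 7) * (1 + 11) * (1 + 61) = 3 * 8 * 12 * 62 = 17856; answer 17856
Step 2: S1 = 17856; m = -10; a(2) = 3*(36) + 3*(-10) = 78; iterating: a(2)=78, a(3)=342, a(4)=1260, a(5)=4806, a(6)=18198, a(7)=69012, a(8)=261630, a(9)=991926, a(10)=3760668; answer 3760668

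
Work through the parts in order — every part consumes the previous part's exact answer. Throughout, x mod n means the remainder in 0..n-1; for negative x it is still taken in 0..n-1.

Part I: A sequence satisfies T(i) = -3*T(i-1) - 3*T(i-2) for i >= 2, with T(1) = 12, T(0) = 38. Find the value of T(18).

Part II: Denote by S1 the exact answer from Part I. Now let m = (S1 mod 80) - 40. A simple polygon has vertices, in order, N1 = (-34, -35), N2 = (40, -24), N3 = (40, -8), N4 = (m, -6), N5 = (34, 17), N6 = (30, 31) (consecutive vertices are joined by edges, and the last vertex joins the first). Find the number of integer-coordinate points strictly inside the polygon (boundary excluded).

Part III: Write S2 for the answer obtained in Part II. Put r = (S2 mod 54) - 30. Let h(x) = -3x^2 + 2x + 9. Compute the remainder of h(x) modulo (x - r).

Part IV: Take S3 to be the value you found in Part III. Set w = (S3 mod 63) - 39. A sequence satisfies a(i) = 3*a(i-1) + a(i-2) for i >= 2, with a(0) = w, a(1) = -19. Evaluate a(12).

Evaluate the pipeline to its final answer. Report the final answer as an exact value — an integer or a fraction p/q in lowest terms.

Part I: T(2) = -3*(12) - 3*(38) = -150; iterating: T(2)=-150, T(3)=414, T(4)=-792, T(5)=1134, T(6)=-1026, T(7)=-324, T(8)=4050, T(9)=-11178, T(10)=21384, T(11)=-30618, T(12)=27702, T(13)=8748, T(14)=-109350, T(15)=301806, T(16)=-577368, T(17)=826686, T(18)=-747954; answer -747954
Part II: S1 = -747954; m = 6; cross terms: (-34*-24 - 40*-35)=2216, (40*-8 - 40*-24)=640, (40*-6 - 6*-8)=-192, (6*17 - 34*-6)=306, (34*31 - 30*17)=544, (30*-35 - -34*31)=4; twice the area = |3518| = 3518; area = 1759; boundary points = 1 + 16 + 2 + 1 + 2 + 2 = 24; strictly interior points = area - boundary/2 + 1 = 1748; answer 1748
Part III: S2 = 1748; r = -10; remainder = value at the root: -3*(-10)^2 + 2*(-10)^1 + 9 = (-300) + (-20) + (9) = -311; answer -311
Part IV: S3 = -311; w = -35; a(2) = 3*(-19) + 1*(-35) = -92; iterating: a(2)=-92, a(3)=-295, a(4)=-977, a(5)=-3226, a(6)=-10655, a(7)=-35191, a(8)=-116228, a(9)=-383875, a(10)=-1267853, a(11)=-4187434, a(12)=-13830155; answer -13830155

-13830155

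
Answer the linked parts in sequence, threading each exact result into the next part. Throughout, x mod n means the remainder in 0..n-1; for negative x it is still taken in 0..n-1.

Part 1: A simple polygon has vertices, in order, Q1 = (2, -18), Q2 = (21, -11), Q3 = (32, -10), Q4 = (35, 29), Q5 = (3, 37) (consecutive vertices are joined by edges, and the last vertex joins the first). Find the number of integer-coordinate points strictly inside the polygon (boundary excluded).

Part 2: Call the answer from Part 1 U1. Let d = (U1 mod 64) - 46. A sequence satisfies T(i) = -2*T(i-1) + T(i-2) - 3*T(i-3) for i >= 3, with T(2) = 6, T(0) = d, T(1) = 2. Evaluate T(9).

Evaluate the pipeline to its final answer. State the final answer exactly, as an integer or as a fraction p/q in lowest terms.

Part 1: cross terms: (2*-11 - 21*-18)=356, (21*-10 - 32*-11)=142, (32*29 - 35*-10)=1278, (35*37 - 3*29)=1208, (3*-18 - 2*37)=-128; twice the area = |2856| = 2856; area = 1428; boundary points = 1 + 1 + 3 + 8 + 1 = 14; strictly interior points = area - boundary/2 + 1 = 1422; answer 1422
Part 2: U1 = 1422; d = -32; T(3) = -2*(6) + 1*(2) - 3*(-32) = 86; iterating: T(3)=86, T(4)=-172, T(5)=412, T(6)=-1254, T(7)=3436, T(8)=-9362, T(9)=25922; answer 25922

25922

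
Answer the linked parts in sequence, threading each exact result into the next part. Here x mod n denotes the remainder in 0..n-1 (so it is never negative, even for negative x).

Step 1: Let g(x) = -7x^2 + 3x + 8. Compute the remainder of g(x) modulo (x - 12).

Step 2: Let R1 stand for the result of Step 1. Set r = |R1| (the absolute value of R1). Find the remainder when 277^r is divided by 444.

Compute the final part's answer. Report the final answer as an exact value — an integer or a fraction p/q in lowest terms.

145

Step 1: remainder = value at the root: -7*(12)^2 + 3*(12)^1 + 8 = (-1008) + (36) + (8) = -964; answer -964
Step 2: R1 = -964; r = 964; squarings mod 444: 277^1=277, 277^2=361, 277^4=229, 277^8=49, 277^16=181, 277^32=349, 277^64=145, 277^128=157, 277^256=229, 277^512=49; 277^964 = 277^4 * 277^64 * 277^128 * 277^256 * 277^512 = 145 (mod 444); answer 145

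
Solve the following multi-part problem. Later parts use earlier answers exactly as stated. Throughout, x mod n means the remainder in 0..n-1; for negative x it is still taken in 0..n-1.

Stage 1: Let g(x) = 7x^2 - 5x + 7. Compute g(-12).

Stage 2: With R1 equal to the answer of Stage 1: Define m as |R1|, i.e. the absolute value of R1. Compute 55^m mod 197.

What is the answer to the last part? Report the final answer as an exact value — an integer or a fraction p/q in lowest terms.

116

Stage 1: 7*(-12)^2 - 5*(-12)^1 + 7 = (1008) + (60) + (7) = 1075; answer 1075
Stage 2: R1 = 1075; m = 1075; squarings mod 197: 55^1=55, 55^2=70, 55^4=172, 55^8=34, 55^16=171, 55^32=85, 55^64=133, 55^128=156, 55^256=105, 55^512=190, 55^1024=49; 55^1075 = 55^1 * 55^2 * 55^16 * 55^32 * 55^1024 = 116 (mod 197); answer 116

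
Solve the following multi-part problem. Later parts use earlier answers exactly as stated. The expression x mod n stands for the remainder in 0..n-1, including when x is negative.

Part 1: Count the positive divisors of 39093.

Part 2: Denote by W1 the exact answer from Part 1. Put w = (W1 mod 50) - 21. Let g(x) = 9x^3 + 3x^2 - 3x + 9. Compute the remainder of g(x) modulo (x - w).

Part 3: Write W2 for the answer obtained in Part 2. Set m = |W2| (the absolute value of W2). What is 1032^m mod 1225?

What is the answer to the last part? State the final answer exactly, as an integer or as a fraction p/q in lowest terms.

Part 1: 39093 = 3 * 83 * 157; number of divisors = (1+1) * (1+1) * (1+1) = 8; answer 8
Part 2: W1 = 8; w = -13; remainder = value at the root: 9*(-13)^3 + 3*(-13)^2 - 3*(-13)^1 + 9 = (-19773) + (507) + (39) + (9) = -19218; answer -19218
Part 3: W2 = -19218; m = 19218; squarings mod 1225: 1032^1=1032, 1032^2=499, 1032^4=326, 1032^8=926, 1032^16=1201, 1032^32=576, 1032^64=1026, 1032^128=401, 1032^256=326, 1032^512=926, 1032^1024=1201, 1032^2048=576, 1032^4096=1026, 1032^8192=401, 1032^16384=326; 1032^19218 = 1032^2 * 1032^16 * 1032^256 * 1032^512 * 1032^2048 * 1032^16384 = 1149 (mod 1225); answer 1149

1149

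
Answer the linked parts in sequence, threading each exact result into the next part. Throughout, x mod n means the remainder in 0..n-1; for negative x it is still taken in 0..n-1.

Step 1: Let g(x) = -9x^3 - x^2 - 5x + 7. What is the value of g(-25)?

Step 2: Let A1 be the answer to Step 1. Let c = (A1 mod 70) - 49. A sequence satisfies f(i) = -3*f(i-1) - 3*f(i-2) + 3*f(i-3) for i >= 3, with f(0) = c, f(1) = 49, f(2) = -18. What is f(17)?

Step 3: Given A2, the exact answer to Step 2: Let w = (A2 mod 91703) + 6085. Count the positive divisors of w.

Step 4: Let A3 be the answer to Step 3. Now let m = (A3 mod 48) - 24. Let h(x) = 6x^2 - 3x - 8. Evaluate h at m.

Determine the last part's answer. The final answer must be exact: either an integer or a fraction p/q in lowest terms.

3520

Step 1: -9*(-25)^3 - 1*(-25)^2 - 5*(-25)^1 + 7 = (140625) + (-625) + (125) + (7) = 140132; answer 140132
Step 2: A1 = 140132; c = 13; f(3) = -3*(-18) - 3*(49) + 3*(13) = -54; iterating: f(3)=-54, f(4)=363, f(5)=-981, f(6)=1692, f(7)=-1044, f(8)=-4887, f(9)=22869, f(10)=-57078, f(11)=87966, f(12)=-24057, f(13)=-362961, f(14)=1424952, f(15)=-3258144, f(16)=4410693, f(17)=817209; answer 817209
Step 3: A2 = 817209; w = 89670; 89670 = 2 * 3 * 5 * 7^2 * 61; number of divisors = (1+1) * (1+1) * (1+1) * (2+1) * (1+1) = 48; answer 48
Step 4: A3 = 48; m = -24; 6*(-24)^2 - 3*(-24)^1 - 8 = (3456) + (72) + (-8) = 3520; answer 3520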